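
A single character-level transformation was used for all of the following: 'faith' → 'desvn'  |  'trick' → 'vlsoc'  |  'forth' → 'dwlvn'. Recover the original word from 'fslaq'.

f(5)→d(3) and a(0)→e(4) fit y≡5x+4 (mod 26); the inverse of 5 mod 26 is 21. Treating letters as 0–25, the rule is x ↦ 5x + 4 (mod 26).
Decoding fslaq: f(5)→21·(5−4)≡21=v; s(18)→21·(18−4)≡8=i; l(11)→21·(11−4)≡17=r; a(0)→21·(0−4)≡20=u; q(16)→21·(16−4)≡18=s (all mod 26).

virus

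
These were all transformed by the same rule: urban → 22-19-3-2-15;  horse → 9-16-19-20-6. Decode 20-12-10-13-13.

skill

u is letter #21 and maps to 22: an offset of 1. The number is (letter's place in the alphabet, a=1) + 1.
Decoding 20-12-10-13-13: 20→(20−1)÷1=19=s, 12→(12−1)÷1=11=k, 10→(10−1)÷1=9=i, 13→(13−1)÷1=12=l, 13→(13−1)÷1=12=l.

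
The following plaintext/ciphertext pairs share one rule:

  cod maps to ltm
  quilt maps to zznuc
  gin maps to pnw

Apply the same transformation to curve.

lzaej

The rule splits by letter class: vowels +5, consonants +9.
Applying it to curve: c(cons)+9=l, u(vowel)+5=z, r(cons)+9=a, v(cons)+9=e, e(vowel)+5=j.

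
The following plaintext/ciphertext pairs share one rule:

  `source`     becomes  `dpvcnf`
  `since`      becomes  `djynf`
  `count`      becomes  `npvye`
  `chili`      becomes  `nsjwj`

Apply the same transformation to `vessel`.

gfddfw

Vowels shift forward by 1 and consonants shift forward by 11.
On vessel: v(cons)+11=g, e(vowel)+1=f, s(cons)+11=d, s(cons)+11=d, e(vowel)+1=f, l(cons)+11=w.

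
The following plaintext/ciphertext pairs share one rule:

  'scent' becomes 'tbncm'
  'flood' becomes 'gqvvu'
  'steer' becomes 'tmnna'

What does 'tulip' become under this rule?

mfqlo

This is an affine cipher: with a=0,…,z=25, each position x becomes (19x+15) mod 26.
For tulip: t(19)→19·19+15≡12=m; u(20)→19·20+15≡5=f; l(11)→19·11+15≡16=q; i(8)→19·8+15≡11=l; p(15)→19·15+15≡14=o (all mod 26).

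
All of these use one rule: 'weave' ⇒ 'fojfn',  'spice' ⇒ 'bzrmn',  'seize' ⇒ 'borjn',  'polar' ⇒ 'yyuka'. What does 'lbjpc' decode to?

Shifts by position in weave: pos 0: w→f (+9), pos 1: e→o (+10), pos 2: a→j (+9), pos 3: v→f (+10) — repeating every 2. A repeating key of period 2 is used — shifts +9, +10 over and over.
Decoding lbjpc: l−9=c, b−10=r, j−9=a, p−10=f, c−9=t.

craft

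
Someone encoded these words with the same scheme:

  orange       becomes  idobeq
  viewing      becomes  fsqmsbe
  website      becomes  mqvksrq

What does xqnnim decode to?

fellow

o(14)→i(8) and r(17)→d(3) fit y≡7x+14 (mod 26); the inverse of 7 mod 26 is 15. Each letter's alphabet position (a=0..z=25) is mapped through 7·x+14 mod 26 — an affine cipher.
Undoing it on xqnnim: x(23)→15·(23−14)≡5=f; q(16)→15·(16−14)≡4=e; n(13)→15·(13−14)≡11=l; n(13)→15·(13−14)≡11=l; i(8)→15·(8−14)≡14=o; m(12)→15·(12−14)≡22=w (all mod 26).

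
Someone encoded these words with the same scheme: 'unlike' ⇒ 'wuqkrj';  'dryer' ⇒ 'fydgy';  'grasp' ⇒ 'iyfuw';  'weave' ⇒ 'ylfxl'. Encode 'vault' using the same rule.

Shifts by position in unlike: pos 0: u→w (+2), pos 1: n→u (+7), pos 2: l→q (+5), pos 3: i→k (+2), pos 4: k→r (+7), pos 5: e→j (+5) — repeating every 3. The shifts repeat in a cycle of length 3: positions 0,1,… shift by +2, +7, +5, then the pattern repeats.
For vault: v+2=x, a+7=h, u+5=z, l+2=n, t+7=a.

xhzna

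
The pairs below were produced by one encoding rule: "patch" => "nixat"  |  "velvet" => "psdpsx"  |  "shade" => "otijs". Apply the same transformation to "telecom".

xsdsaem

p(15)→n(13) and a(0)→i(8) fit y≡9x+8 (mod 26); the inverse of 9 mod 26 is 3. Treating letters as 0–25, the rule is x ↦ 9x + 8 (mod 26).
Applying it to telecom: t(19)→9·19+8≡23=x; e(4)→9·4+8≡18=s; l(11)→9·11+8≡3=d; e(4)→9·4+8≡18=s; c(2)→9·2+8≡0=a; o(14)→9·14+8≡4=e; m(12)→9·12+8≡12=m (all mod 26).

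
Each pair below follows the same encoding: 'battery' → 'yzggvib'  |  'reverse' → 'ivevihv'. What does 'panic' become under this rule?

Each pair mirrors across the alphabet (b↔y, a↔z, t↔g): positions sum to 25. Each letter is replaced by its mirror in the alphabet: a↔z, b↔y, c↔x, and so on (the Atbash cipher).
For panic: p↔k, a↔z, n↔m, i↔r, c↔x.

kzmrx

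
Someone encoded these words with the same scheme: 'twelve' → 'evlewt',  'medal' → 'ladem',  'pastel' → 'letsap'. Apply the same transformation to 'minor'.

ronim

It's just the letters in reverse order.
Applying it to minor: reverse → ronim.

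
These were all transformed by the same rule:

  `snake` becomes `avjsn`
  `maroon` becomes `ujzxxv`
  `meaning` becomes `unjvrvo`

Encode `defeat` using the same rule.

lnnnjb

The shift depends on letter class: consonant s→a is +8, but vowel a→j is +9. The rule splits by letter class: vowels +9, consonants +8.
Applying it to defeat: d(cons)+8=l, e(vowel)+9=n, f(cons)+8=n, e(vowel)+9=n, a(vowel)+9=j, t(cons)+8=b.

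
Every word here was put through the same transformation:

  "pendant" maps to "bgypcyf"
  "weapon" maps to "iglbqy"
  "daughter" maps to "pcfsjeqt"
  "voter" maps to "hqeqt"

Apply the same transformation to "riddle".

dkopnp

The shifts repeat in a cycle of length 3: positions 0,1,… shift by +12, +2, +11, then the pattern repeats.
Applying it to riddle: r+12=d, i+2=k, d+11=o, d+12=p, l+2=n, e+11=p.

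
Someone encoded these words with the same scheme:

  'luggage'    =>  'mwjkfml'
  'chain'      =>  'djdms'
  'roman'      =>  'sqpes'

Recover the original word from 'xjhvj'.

In luggage: l→m is +1, u→w is +2, g→j is +3, g→k is +4 — the shift increases by 1 each position. Each letter shifts forward by (position + 1), i.e. 1, 2, 3, … — the shift grows by one for each successive letter.
Decoding xjhvj: x−1=w, j−2=h, h−3=e, v−4=r, j−5=e.

where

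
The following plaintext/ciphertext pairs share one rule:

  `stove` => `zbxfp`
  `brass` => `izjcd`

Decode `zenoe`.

sweet

In stove: s→z is +7, t→b is +8, o→x is +9, v→f is +10 — the shift increases by 1 each position. The shift increases by 1 at each position, starting from +7: 7, 8, 9, ….
Decoding zenoe: z−7=s, e−8=w, n−9=e, o−10=e, e−11=t.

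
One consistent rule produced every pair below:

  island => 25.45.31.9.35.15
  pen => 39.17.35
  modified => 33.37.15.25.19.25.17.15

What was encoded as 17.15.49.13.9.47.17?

i(#9)→25 and s(#19)→45: differences scale by 2, so n = 2·pos + 7. With a=1..z=26, the number is 2·pos + 7.
Undoing it on 17.15.49.13.9.47.17: 17→(17−7)÷2=5=e, 15→(15−7)÷2=4=d, 49→(49−7)÷2=21=u, 13→(13−7)÷2=3=c, 9→(9−7)÷2=1=a, 47→(47−7)÷2=20=t, 17→(17−7)÷2=5=e.

educate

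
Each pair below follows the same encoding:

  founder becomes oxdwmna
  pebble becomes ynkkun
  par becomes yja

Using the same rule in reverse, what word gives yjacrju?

partial

Compare letters: f→o is +9, o→x is +9, u→d is +9 — a constant shift. Every letter moves 9 places later in the alphabet, wrapping around z→a.
Decoding yjacrju: y−9=p, j−9=a, a−9=r, c−9=t, r−9=i, j−9=a, u−9=l.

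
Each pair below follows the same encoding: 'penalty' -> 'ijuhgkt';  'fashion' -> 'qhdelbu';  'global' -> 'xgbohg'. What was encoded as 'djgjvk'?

p(15)→i(8) and e(4)→j(9) fit y≡7x+7 (mod 26); the inverse of 7 mod 26 is 15. Treating letters as 0–25, the rule is x ↦ 7x + 7 (mod 26).
Decoding djgjvk: d(3)→15·(3−7)≡18=s; j(9)→15·(9−7)≡4=e; g(6)→15·(6−7)≡11=l; j(9)→15·(9−7)≡4=e; v(21)→15·(21−7)≡2=c; k(10)→15·(10−7)≡19=t (all mod 26).

select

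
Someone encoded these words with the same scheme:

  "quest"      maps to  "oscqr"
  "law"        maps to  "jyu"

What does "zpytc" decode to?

brave

Compare letters: q→o is +24, u→s is +24, e→c is +24 — a constant shift. Each letter is shifted forward by 24 in the alphabet (a Caesar shift of +24).
Undoing it on zpytc: z−24=b, p−24=r, y−24=a, t−24=v, c−24=e.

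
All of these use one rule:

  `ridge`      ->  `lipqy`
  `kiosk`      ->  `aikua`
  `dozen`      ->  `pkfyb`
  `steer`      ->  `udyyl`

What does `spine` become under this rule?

utiby

r(17)→l(11) and i(8)→i(8) fit y≡9x+14 (mod 26); the inverse of 9 mod 26 is 3. Each letter's alphabet position (a=0..z=25) is mapped through 9·x+14 mod 26 — an affine cipher.
For spine: s(18)→9·18+14≡20=u; p(15)→9·15+14≡19=t; i(8)→9·8+14≡8=i; n(13)→9·13+14≡1=b; e(4)→9·4+14≡24=y (all mod 26).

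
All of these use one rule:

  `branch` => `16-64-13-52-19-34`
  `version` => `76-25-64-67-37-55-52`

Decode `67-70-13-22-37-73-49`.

With a=1..z=26, the number is 3·pos + 10.
Reversing it on 67-70-13-22-37-73-49: 67→(67−10)÷3=19=s, 70→(70−10)÷3=20=t, 13→(13−10)÷3=1=a, 22→(22−10)÷3=4=d, 37→(37−10)÷3=9=i, 73→(73−10)÷3=21=u, 49→(49−10)÷3=13=m.

stadium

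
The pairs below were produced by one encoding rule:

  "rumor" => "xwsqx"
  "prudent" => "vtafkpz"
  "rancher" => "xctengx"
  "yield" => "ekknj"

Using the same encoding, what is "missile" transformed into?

Shifts by position in rumor: pos 0: r→x (+6), pos 1: u→w (+2), pos 2: m→s (+6), pos 3: o→q (+2) — repeating every 2. It's a Vigenère-style cipher with numeric key [6,2]: position i shifts by key[i mod 2].
For missile: m+6=s, i+2=k, s+6=y, s+2=u, i+6=o, l+2=n, e+6=k.

skyuonk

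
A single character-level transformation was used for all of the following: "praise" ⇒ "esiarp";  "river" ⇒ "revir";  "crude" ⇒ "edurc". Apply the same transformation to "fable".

elbaf

The output letters match the input read backwards: praise reversed is esiarp. The word is simply reversed.
For fable: reverse → elbaf.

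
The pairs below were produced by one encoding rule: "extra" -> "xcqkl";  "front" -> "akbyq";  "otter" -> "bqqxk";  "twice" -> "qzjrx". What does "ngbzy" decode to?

e(4)→x(23) and x(23)→c(2) fit y≡3x+11 (mod 26); the inverse of 3 mod 26 is 9. This is an affine cipher: with a=0,…,z=25, each position x becomes (3x+11) mod 26.
Reversing it on ngbzy: n(13)→9·(13−11)≡18=s; g(6)→9·(6−11)≡7=h; b(1)→9·(1−11)≡14=o; z(25)→9·(25−11)≡22=w; y(24)→9·(24−11)≡13=n (all mod 26).

shown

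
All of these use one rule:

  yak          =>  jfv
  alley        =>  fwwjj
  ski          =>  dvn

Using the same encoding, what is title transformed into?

Vowels shift forward by 5 and consonants shift forward by 11.
For title: t(cons)+11=e, i(vowel)+5=n, t(cons)+11=e, l(cons)+11=w, e(vowel)+5=j.

enewj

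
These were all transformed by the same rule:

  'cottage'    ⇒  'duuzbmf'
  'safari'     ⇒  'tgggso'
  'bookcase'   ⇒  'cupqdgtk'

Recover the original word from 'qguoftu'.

patient

Shifts by position in cottage: pos 0: c→d (+1), pos 1: o→u (+6), pos 2: t→u (+1), pos 3: t→z (+6) — repeating every 2. The shifts repeat in a cycle of length 2: positions 0,1,… shift by +1, +6, then the pattern repeats.
Decoding qguoftu: q−1=p, g−6=a, u−1=t, o−6=i, f−1=e, t−6=n, u−1=t.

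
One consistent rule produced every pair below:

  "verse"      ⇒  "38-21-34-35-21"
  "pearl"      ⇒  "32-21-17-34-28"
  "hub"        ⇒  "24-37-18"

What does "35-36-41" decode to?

v is letter #22 and maps to 38: an offset of 16. Each letter is replaced by its alphabet position (a=1..z=26) + 16.
Undoing it on 35-36-41: 35→(35−16)÷1=19=s, 36→(36−16)÷1=20=t, 41→(41−16)÷1=25=y.

sty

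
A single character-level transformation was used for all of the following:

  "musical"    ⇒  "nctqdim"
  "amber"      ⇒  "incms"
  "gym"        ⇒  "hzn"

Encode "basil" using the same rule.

citqm

Two shifts are in play — +8 for a/e/i/o/u, +1 for every other letter.
Applying it to basil: b(cons)+1=c, a(vowel)+8=i, s(cons)+1=t, i(vowel)+8=q, l(cons)+1=m.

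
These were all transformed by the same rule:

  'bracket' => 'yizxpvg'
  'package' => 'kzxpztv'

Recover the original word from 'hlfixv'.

source

Each letter is replaced by its mirror in the alphabet: a↔z, b↔y, c↔x, and so on (the Atbash cipher).
Reversing it on hlfixv: h↔s, l↔o, f↔u, i↔r, x↔c, v↔e.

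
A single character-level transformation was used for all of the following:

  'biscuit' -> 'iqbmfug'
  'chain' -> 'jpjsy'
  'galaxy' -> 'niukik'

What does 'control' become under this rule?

In biscuit: b→i is +7, i→q is +8, s→b is +9, c→m is +10 — the shift increases by 1 each position. The shift increases by 1 at each position, starting from +7: 7, 8, 9, ….
Applying it to control: c+7=j, o+8=w, n+9=w, t+10=d, r+11=c, o+12=a, l+13=y.

jwwdcay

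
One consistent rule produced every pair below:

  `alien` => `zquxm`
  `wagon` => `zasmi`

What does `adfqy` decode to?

metro

The output letters match the input read backwards, each shifted +12: alien reversed is neila. The word is reversed, then every letter is shifted forward by 12.
Reversing it on adfqy: shift back: a−12=o, d−12=r, f−12=t, q−12=e, y−12=m → ortem; then reverse → metro.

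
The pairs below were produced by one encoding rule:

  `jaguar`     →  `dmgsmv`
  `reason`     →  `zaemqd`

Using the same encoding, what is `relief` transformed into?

Two steps: reverse the string, then apply a Caesar shift of +12.
Applying it to relief: reverse → feiler; then shift: f+12=r, e+12=q, i+12=u, l+12=x, e+12=q, r+12=d.

rquxqd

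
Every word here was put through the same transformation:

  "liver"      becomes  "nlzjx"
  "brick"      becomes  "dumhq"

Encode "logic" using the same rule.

nrkni

In liver: l→n is +2, i→l is +3, v→z is +4, e→j is +5 — the shift increases by 1 each position. The shift increases by 1 at each position, starting from +2: 2, 3, 4, ….
On logic: l+2=n, o+3=r, g+4=k, i+5=n, c+6=i.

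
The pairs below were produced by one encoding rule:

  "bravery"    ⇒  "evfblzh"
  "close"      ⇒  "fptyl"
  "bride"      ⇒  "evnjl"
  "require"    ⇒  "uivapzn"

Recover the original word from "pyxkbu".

museum

In bravery: b→e is +3, r→v is +4, a→f is +5, v→b is +6 — the shift increases by 1 each position. The shift increases by 1 at each position, starting from +3: 3, 4, 5, ….
Decoding pyxkbu: p−3=m, y−4=u, x−5=s, k−6=e, b−7=u, u−8=m.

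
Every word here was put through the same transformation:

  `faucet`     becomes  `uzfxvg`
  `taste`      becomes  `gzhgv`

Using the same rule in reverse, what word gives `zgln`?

atom

Each pair mirrors across the alphabet (f↔u, a↔z, u↔f): positions sum to 25. Letters are reflected about the middle of the alphabet (position → 25−position): Atbash.
Decoding zgln: z↔a, g↔t, l↔o, n↔m.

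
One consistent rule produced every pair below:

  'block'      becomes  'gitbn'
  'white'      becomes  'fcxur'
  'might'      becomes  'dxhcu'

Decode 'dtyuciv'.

b(1)→g(6) and l(11)→i(8) fit y≡21x+11 (mod 26); the inverse of 21 mod 26 is 5. Treating letters as 0–25, the rule is x ↦ 21x + 11 (mod 26).
Undoing it on dtyuciv: d(3)→5·(3−11)≡12=m; t(19)→5·(19−11)≡14=o; y(24)→5·(24−11)≡13=n; u(20)→5·(20−11)≡19=t; c(2)→5·(2−11)≡7=h; i(8)→5·(8−11)≡11=l; v(21)→5·(21−11)≡24=y (all mod 26).

monthly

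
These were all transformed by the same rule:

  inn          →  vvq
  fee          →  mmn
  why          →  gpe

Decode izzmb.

The output letters match the input read backwards, each shifted +8: inn reversed is nni. Two steps: reverse the string, then apply a Caesar shift of +8.
Undoing it on izzmb: shift back: i−8=a, z−8=r, z−8=r, m−8=e, b−8=t → arret; then reverse → terra.

terra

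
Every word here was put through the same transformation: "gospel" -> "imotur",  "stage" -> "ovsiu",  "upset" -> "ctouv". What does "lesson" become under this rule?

ruoomf

g(6)→i(8) and o(14)→m(12) fit y≡7x+18 (mod 26); the inverse of 7 mod 26 is 15. Treating letters as 0–25, the rule is x ↦ 7x + 18 (mod 26).
Applying it to lesson: l(11)→7·11+18≡17=r; e(4)→7·4+18≡20=u; s(18)→7·18+18≡14=o; s(18)→7·18+18≡14=o; o(14)→7·14+18≡12=m; n(13)→7·13+18≡5=f (all mod 26).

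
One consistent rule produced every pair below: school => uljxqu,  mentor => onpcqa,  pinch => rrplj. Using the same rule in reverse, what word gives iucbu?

glass

Shifts by position in school: pos 0: s→u (+2), pos 1: c→l (+9), pos 2: h→j (+2), pos 3: o→x (+9) — repeating every 2. A repeating key of period 2 is used — shifts +2, +9 over and over.
Reversing it on iucbu: i−2=g, u−9=l, c−2=a, b−9=s, u−2=s.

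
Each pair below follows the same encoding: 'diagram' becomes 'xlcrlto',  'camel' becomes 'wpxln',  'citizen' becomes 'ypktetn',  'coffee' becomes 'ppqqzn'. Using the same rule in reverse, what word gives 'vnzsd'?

shock

The output letters match the input read backwards, each shifted +11: diagram reversed is margaid. Read the word backwards and shift each letter +11.
Decoding vnzsd: shift back: v−11=k, n−11=c, z−11=o, s−11=h, d−11=s → kcohs; then reverse → shock.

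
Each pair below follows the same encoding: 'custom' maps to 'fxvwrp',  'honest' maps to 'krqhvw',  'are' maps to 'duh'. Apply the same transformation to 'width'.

zlgwk

Compare letters: c→f is +3, u→x is +3, s→v is +3 — a constant shift. This is a Caesar cipher with shift 3.
Applying it to width: w+3=z, i+3=l, d+3=g, t+3=w, h+3=k.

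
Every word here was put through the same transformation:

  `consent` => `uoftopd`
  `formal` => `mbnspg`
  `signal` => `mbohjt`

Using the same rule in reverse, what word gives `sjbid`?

The output letters match the input read backwards, each shifted +1: consent reversed is tnesnoc. The word is reversed, then every letter is shifted forward by 1.
Undoing it on sjbid: shift back: s−1=r, j−1=i, b−1=a, i−1=h, d−1=c → riahc; then reverse → chair.

chair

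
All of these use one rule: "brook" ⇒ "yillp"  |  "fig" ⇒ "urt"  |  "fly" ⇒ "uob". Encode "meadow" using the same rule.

nvzwld

Each letter is replaced by its mirror in the alphabet: a↔z, b↔y, c↔x, and so on (the Atbash cipher).
For meadow: m↔n, e↔v, a↔z, d↔w, o↔l, w↔d.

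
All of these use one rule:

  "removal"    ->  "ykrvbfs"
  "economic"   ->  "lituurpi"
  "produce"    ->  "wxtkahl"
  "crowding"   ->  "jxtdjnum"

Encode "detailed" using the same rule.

kkyhoqlj

Shifts by position in removal: pos 0: r→y (+7), pos 1: e→k (+6), pos 2: m→r (+5), pos 3: o→v (+7), pos 4: v→b (+6), pos 5: a→f (+5) — repeating every 3. It's a Vigenère-style cipher with numeric key [7,6,5]: position i shifts by key[i mod 3].
Applying it to detailed: d+7=k, e+6=k, t+5=y, a+7=h, i+6=o, l+5=q, e+7=l, d+6=j.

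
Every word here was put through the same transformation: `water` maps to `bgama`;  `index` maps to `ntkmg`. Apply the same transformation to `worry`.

Letter i (0-indexed) is shifted by i+5, so successive shifts are 5, 6, 7, ….
For worry: w+5=b, o+6=u, r+7=y, r+8=z, y+9=h.

buyzh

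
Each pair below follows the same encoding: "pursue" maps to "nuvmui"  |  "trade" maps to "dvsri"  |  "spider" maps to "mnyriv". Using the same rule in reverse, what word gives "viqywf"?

p(15)→n(13) and u(20)→u(20) fit y≡17x+18 (mod 26); the inverse of 17 mod 26 is 23. This is an affine cipher: with a=0,…,z=25, each position x becomes (17x+18) mod 26.
Undoing it on viqywf: v(21)→23·(21−18)≡17=r; i(8)→23·(8−18)≡4=e; q(16)→23·(16−18)≡6=g; y(24)→23·(24−18)≡8=i; w(22)→23·(22−18)≡14=o; f(5)→23·(5−18)≡13=n (all mod 26).

region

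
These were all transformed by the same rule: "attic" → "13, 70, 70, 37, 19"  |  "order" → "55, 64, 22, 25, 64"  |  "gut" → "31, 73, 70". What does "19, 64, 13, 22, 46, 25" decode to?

cradle

a(#1)→13 and t(#20)→70: differences scale by 3, so n = 3·pos + 10. With a=1..z=26, the number is 3·pos + 10.
Decoding 19, 64, 13, 22, 46, 25: 19→(19−10)÷3=3=c, 64→(64−10)÷3=18=r, 13→(13−10)÷3=1=a, 22→(22−10)÷3=4=d, 46→(46−10)÷3=12=l, 25→(25−10)÷3=5=e.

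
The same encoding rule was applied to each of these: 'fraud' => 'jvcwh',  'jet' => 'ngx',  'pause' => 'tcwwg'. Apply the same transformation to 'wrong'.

avqrk

The shift depends on letter class: consonant f→j is +4, but vowel a→c is +2. Vowels shift forward by 2 and consonants shift forward by 4.
On wrong: w(cons)+4=a, r(cons)+4=v, o(vowel)+2=q, n(cons)+4=r, g(cons)+4=k.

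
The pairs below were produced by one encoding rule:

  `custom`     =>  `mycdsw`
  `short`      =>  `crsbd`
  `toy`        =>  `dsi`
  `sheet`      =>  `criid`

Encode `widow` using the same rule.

gmnsg

The shift depends on letter class: consonant c→m is +10, but vowel u→y is +4. Two shifts are in play — +4 for a/e/i/o/u, +10 for every other letter.
Applying it to widow: w(cons)+10=g, i(vowel)+4=m, d(cons)+10=n, o(vowel)+4=s, w(cons)+10=g.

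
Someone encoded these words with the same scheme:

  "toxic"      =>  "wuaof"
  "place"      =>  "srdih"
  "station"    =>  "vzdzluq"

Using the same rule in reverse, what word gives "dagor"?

The shifts repeat in a cycle of length 2: positions 0,1,… shift by +3, +6, then the pattern repeats.
Decoding dagor: d−3=a, a−6=u, g−3=d, o−6=i, r−3=o.

audio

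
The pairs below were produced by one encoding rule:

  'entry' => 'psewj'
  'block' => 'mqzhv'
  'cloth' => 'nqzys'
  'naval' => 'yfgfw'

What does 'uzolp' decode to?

judge

Shifts by position in entry: pos 0: e→p (+11), pos 1: n→s (+5), pos 2: t→e (+11), pos 3: r→w (+5) — repeating every 2. A repeating key of period 2 is used — shifts +11, +5 over and over.
Undoing it on uzolp: u−11=j, z−5=u, o−11=d, l−5=g, p−11=e.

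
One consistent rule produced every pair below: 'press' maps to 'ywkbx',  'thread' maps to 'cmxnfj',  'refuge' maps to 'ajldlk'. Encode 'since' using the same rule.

bntlj

Shifts by position in press: pos 0: p→y (+9), pos 1: r→w (+5), pos 2: e→k (+6), pos 3: s→b (+9), pos 4: s→x (+5) — repeating every 3. The shifts repeat in a cycle of length 3: positions 0,1,… shift by +9, +5, +6, then the pattern repeats.
For since: s+9=b, i+5=n, n+6=t, c+9=l, e+5=j.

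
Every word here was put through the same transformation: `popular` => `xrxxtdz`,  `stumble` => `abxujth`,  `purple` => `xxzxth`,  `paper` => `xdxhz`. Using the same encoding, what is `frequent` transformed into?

The shift depends on letter class: consonant p→x is +8, but vowel o→r is +3. Two shifts are in play — +3 for a/e/i/o/u, +8 for every other letter.
On frequent: f(cons)+8=n, r(cons)+8=z, e(vowel)+3=h, q(cons)+8=y, u(vowel)+3=x, e(vowel)+3=h, n(cons)+8=v, t(cons)+8=b.

nzhyxhvb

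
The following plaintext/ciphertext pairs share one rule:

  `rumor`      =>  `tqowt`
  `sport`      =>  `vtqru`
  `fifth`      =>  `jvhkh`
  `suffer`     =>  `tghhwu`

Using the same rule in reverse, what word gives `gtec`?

The output letters match the input read backwards, each shifted +2: rumor reversed is romur. The word is reversed, then every letter is shifted forward by 2.
Reversing it on gtec: shift back: g−2=e, t−2=r, e−2=c, c−2=a → erca; then reverse → acre.

acre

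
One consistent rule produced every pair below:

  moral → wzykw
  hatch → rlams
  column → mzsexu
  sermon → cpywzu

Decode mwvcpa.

Shifts by position in moral: pos 0: m→w (+10), pos 1: o→z (+11), pos 2: r→y (+7), pos 3: a→k (+10), pos 4: l→w (+11) — repeating every 3. The shifts repeat in a cycle of length 3: positions 0,1,… shift by +10, +11, +7, then the pattern repeats.
Undoing it on mwvcpa: m−10=c, w−11=l, v−7=o, c−10=s, p−11=e, a−7=t.

closet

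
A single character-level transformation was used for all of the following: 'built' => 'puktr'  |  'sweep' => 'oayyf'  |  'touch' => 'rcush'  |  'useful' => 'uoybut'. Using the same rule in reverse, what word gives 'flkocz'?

b(1)→p(15) and u(20)→u(20) fit y≡3x+12 (mod 26); the inverse of 3 mod 26 is 9. Each letter's alphabet position (a=0..z=25) is mapped through 3·x+12 mod 26 — an affine cipher.
Decoding flkocz: f(5)→9·(5−12)≡15=p; l(11)→9·(11−12)≡17=r; k(10)→9·(10−12)≡8=i; o(14)→9·(14−12)≡18=s; c(2)→9·(2−12)≡14=o; z(25)→9·(25−12)≡13=n (all mod 26).

prison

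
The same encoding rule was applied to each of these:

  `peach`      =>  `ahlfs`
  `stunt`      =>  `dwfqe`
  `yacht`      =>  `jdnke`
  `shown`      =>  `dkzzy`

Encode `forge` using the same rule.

qrcjp

It's a Vigenère-style cipher with numeric key [11,3]: position i shifts by key[i mod 2].
Applying it to forge: f+11=q, o+3=r, r+11=c, g+3=j, e+11=p.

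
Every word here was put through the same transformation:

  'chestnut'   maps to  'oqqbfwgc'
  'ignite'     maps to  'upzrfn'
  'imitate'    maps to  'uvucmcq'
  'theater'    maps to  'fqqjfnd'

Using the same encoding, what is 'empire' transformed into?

Shifts by position in chestnut: pos 0: c→o (+12), pos 1: h→q (+9), pos 2: e→q (+12), pos 3: s→b (+9) — repeating every 2. A repeating key of period 2 is used — shifts +12, +9 over and over.
For empire: e+12=q, m+9=v, p+12=b, i+9=r, r+12=d, e+9=n.

qvbrdn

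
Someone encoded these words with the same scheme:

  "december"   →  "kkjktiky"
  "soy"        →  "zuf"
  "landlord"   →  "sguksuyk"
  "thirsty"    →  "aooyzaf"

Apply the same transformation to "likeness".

Vowels shift forward by 6 and consonants shift forward by 7.
For likeness: l(cons)+7=s, i(vowel)+6=o, k(cons)+7=r, e(vowel)+6=k, n(cons)+7=u, e(vowel)+6=k, s(cons)+7=z, s(cons)+7=z.

sorkukzz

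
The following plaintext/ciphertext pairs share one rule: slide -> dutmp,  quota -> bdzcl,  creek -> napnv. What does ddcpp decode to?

surge

Shifts by position in slide: pos 0: s→d (+11), pos 1: l→u (+9), pos 2: i→t (+11), pos 3: d→m (+9) — repeating every 2. A repeating key of period 2 is used — shifts +11, +9 over and over.
Undoing it on ddcpp: d−11=s, d−9=u, c−11=r, p−9=g, p−11=e.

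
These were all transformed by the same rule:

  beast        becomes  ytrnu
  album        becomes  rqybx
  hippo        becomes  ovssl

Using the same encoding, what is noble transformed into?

b(1)→y(24) and e(4)→t(19) fit y≡7x+17 (mod 26); the inverse of 7 mod 26 is 15. Treating letters as 0–25, the rule is x ↦ 7x + 17 (mod 26).
Applying it to noble: n(13)→7·13+17≡4=e; o(14)→7·14+17≡11=l; b(1)→7·1+17≡24=y; l(11)→7·11+17≡16=q; e(4)→7·4+17≡19=t (all mod 26).

elyqt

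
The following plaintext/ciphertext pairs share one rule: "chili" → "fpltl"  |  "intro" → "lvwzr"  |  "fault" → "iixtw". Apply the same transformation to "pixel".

sqamo

Shifts by position in chili: pos 0: c→f (+3), pos 1: h→p (+8), pos 2: i→l (+3), pos 3: l→t (+8) — repeating every 2. It's a Vigenère-style cipher with numeric key [3,8]: position i shifts by key[i mod 2].
Applying it to pixel: p+3=s, i+8=q, x+3=a, e+8=m, l+3=o.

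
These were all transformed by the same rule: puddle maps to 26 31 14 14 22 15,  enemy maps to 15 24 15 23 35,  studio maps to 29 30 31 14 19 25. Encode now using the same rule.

p is letter #16 and maps to 26: an offset of 10. Each letter is replaced by its alphabet position (a=1..z=26) + 10.
For now: n=14→24, o=15→25, w=23→33.

24 25 33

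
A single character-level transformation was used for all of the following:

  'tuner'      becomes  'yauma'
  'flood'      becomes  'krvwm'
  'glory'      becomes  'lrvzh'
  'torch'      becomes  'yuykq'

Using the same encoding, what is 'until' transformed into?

ztaqu

In tuner: t→y is +5, u→a is +6, n→u is +7, e→m is +8 — the shift increases by 1 each position. Letter i (0-indexed) is shifted by i+5, so successive shifts are 5, 6, 7, ….
On until: u+5=z, n+6=t, t+7=a, i+8=q, l+9=u.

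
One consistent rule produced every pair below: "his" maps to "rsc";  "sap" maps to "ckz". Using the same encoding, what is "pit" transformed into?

zsd

Compare letters: h→r is +10, i→s is +10, s→c is +10 — a constant shift. Each letter is shifted forward by 10 in the alphabet (a Caesar shift of +10).
On pit: p+10=z, i+10=s, t+10=d.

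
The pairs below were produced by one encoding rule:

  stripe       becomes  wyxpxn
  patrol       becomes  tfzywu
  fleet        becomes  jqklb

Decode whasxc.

sculpt

In stripe: s→w is +4, t→y is +5, r→x is +6, i→p is +7 — the shift increases by 1 each position. Letter i (0-indexed) is shifted by i+4, so successive shifts are 4, 5, 6, ….
Undoing it on whasxc: w−4=s, h−5=c, a−6=u, s−7=l, x−8=p, c−9=t.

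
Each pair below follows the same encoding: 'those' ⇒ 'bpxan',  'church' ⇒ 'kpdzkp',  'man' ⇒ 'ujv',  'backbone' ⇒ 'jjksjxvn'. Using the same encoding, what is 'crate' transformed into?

kzjbn

The shift depends on letter class: consonant t→b is +8, but vowel o→x is +9. Two shifts are in play — +9 for a/e/i/o/u, +8 for every other letter.
For crate: c(cons)+8=k, r(cons)+8=z, a(vowel)+9=j, t(cons)+8=b, e(vowel)+9=n.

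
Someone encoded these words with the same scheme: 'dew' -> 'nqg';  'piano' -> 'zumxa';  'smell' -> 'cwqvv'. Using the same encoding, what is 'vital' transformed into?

fudmv

Two shifts are in play — +12 for a/e/i/o/u, +10 for every other letter.
Applying it to vital: v(cons)+10=f, i(vowel)+12=u, t(cons)+10=d, a(vowel)+12=m, l(cons)+10=v.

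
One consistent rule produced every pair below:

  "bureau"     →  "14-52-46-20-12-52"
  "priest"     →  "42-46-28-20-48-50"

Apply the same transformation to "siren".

b(#2)→14 and u(#21)→52: differences scale by 2, so n = 2·pos + 10. With a=1..z=26, the number is 2·pos + 10.
On siren: s=19→48, i=9→28, r=18→46, e=5→20, n=14→38.

48-28-46-20-38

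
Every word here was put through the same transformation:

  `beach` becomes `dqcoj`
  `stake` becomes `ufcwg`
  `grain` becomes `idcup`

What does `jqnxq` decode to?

hello

Shifts by position in beach: pos 0: b→d (+2), pos 1: e→q (+12), pos 2: a→c (+2), pos 3: c→o (+12) — repeating every 2. A repeating key of period 2 is used — shifts +2, +12 over and over.
Reversing it on jqnxq: j−2=h, q−12=e, n−2=l, x−12=l, q−2=o.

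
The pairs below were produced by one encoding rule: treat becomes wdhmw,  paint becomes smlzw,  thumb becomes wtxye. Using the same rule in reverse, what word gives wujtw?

tight

A repeating key of period 2 is used — shifts +3, +12 over and over.
Reversing it on wujtw: w−3=t, u−12=i, j−3=g, t−12=h, w−3=t.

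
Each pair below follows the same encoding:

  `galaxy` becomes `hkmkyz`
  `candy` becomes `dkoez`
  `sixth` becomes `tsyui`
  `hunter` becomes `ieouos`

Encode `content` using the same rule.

The shift depends on letter class: consonant g→h is +1, but vowel a→k is +10. Vowels shift forward by 10 and consonants shift forward by 1.
Applying it to content: c(cons)+1=d, o(vowel)+10=y, n(cons)+1=o, t(cons)+1=u, e(vowel)+10=o, n(cons)+1=o, t(cons)+1=u.

dyouoou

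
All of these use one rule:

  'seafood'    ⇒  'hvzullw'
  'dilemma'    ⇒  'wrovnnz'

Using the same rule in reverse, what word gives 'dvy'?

Each pair mirrors across the alphabet (s↔h, e↔v, a↔z): positions sum to 25. Letters are reflected about the middle of the alphabet (position → 25−position): Atbash.
Undoing it on dvy: d↔w, v↔e, y↔b.

web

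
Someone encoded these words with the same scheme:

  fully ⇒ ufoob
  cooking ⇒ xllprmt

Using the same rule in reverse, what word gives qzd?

jaw

Each pair mirrors across the alphabet (f↔u, u↔f, l↔o): positions sum to 25. Each letter is replaced by its mirror in the alphabet: a↔z, b↔y, c↔x, and so on (the Atbash cipher).
Reversing it on qzd: q↔j, z↔a, d↔w.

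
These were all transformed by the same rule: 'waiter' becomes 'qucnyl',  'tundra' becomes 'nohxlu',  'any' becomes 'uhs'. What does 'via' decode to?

bog

This is a Caesar cipher with shift 20.
Undoing it on via: v−20=b, i−20=o, a−20=g.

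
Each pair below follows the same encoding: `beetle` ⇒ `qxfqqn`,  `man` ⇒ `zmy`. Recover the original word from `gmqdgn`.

bureau

The output letters match the input read backwards, each shifted +12: beetle reversed is elteeb. Read the word backwards and shift each letter +12.
Undoing it on gmqdgn: shift back: g−12=u, m−12=a, q−12=e, d−12=r, g−12=u, n−12=b → uaerub; then reverse → bureau.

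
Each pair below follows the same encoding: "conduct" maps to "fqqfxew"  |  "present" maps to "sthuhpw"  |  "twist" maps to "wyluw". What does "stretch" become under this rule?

It's a Vigenère-style cipher with numeric key [3,2]: position i shifts by key[i mod 2].
On stretch: s+3=v, t+2=v, r+3=u, e+2=g, t+3=w, c+2=e, h+3=k.

vvugwek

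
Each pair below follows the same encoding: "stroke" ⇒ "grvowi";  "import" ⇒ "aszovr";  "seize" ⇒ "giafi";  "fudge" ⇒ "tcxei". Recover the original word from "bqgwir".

s(18)→g(6) and t(19)→r(17) fit y≡11x+16 (mod 26); the inverse of 11 mod 26 is 19. Each letter's alphabet position (a=0..z=25) is mapped through 11·x+16 mod 26 — an affine cipher.
Decoding bqgwir: b(1)→19·(1−16)≡1=b; q(16)→19·(16−16)≡0=a; g(6)→19·(6−16)≡18=s; w(22)→19·(22−16)≡10=k; i(8)→19·(8−16)≡4=e; r(17)→19·(17−16)≡19=t (all mod 26).

basket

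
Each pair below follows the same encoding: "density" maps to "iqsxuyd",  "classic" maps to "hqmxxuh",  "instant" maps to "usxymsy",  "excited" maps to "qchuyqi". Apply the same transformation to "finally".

The shift depends on letter class: consonant d→i is +5, but vowel e→q is +12. Vowels shift forward by 12 and consonants shift forward by 5.
Applying it to finally: f(cons)+5=k, i(vowel)+12=u, n(cons)+5=s, a(vowel)+12=m, l(cons)+5=q, l(cons)+5=q, y(cons)+5=d.

kusmqqd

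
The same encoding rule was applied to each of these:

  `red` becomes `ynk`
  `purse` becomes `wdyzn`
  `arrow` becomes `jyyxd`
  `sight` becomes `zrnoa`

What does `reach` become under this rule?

The shift depends on letter class: consonant r→y is +7, but vowel e→n is +9. The rule splits by letter class: vowels +9, consonants +7.
For reach: r(cons)+7=y, e(vowel)+9=n, a(vowel)+9=j, c(cons)+7=j, h(cons)+7=o.

ynjjo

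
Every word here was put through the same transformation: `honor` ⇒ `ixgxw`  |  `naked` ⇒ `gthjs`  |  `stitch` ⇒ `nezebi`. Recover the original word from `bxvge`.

h(7)→i(8) and o(14)→x(23) fit y≡17x+19 (mod 26); the inverse of 17 mod 26 is 23. Each letter's alphabet position (a=0..z=25) is mapped through 17·x+19 mod 26 — an affine cipher.
Decoding bxvge: b(1)→23·(1−19)≡2=c; x(23)→23·(23−19)≡14=o; v(21)→23·(21−19)≡20=u; g(6)→23·(6−19)≡13=n; e(4)→23·(4−19)≡19=t (all mod 26).

count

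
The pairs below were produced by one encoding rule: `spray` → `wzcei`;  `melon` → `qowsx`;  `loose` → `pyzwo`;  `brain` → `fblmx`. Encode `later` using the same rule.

pkeib

It's a Vigenère-style cipher with numeric key [4,10,11]: position i shifts by key[i mod 3].
On later: l+4=p, a+10=k, t+11=e, e+4=i, r+10=b.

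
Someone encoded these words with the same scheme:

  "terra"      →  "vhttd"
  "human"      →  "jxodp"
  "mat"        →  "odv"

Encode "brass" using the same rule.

The shift depends on letter class: consonant t→v is +2, but vowel e→h is +3. Two shifts are in play — +3 for a/e/i/o/u, +2 for every other letter.
On brass: b(cons)+2=d, r(cons)+2=t, a(vowel)+3=d, s(cons)+2=u, s(cons)+2=u.

dtduu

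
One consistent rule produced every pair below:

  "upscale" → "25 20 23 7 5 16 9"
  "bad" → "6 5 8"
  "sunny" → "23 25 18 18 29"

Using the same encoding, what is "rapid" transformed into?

22 5 20 13 8

Each letter is replaced by its alphabet position (a=1..z=26) + 4.
On rapid: r=18→22, a=1→5, p=16→20, i=9→13, d=4→8.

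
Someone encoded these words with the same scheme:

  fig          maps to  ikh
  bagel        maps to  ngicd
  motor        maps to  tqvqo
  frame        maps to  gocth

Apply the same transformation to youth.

Two steps: reverse the string, then apply a Caesar shift of +2.
On youth: reverse → htuoy; then shift: h+2=j, t+2=v, u+2=w, o+2=q, y+2=a.

jvwqa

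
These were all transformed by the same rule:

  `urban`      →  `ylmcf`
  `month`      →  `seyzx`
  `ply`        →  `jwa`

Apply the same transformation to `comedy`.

jopxzn

The word is reversed, then every letter is shifted forward by 11.
On comedy: reverse → ydemoc; then shift: y+11=j, d+11=o, e+11=p, m+11=x, o+11=z, c+11=n.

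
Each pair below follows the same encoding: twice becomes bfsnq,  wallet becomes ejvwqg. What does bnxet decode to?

tenth

Each letter shifts forward by (position + 8), i.e. 8, 9, 10, … — the shift grows by one for each successive letter.
Reversing it on bnxet: b−8=t, n−9=e, x−10=n, e−11=t, t−12=h.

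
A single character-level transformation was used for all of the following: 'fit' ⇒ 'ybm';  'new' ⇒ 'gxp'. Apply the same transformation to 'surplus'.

lnkienl

Compare letters: f→y is +19, i→b is +19, t→m is +19 — a constant shift. It's a constant shift of +19 (ROT19).
On surplus: s+19=l, u+19=n, r+19=k, p+19=i, l+19=e, u+19=n, s+19=l.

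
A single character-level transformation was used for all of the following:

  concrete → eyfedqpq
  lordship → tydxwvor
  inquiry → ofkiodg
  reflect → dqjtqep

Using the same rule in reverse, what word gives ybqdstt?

c(2)→e(4) and o(14)→y(24) fit y≡19x+18 (mod 26); the inverse of 19 mod 26 is 11. Each letter's alphabet position (a=0..z=25) is mapped through 19·x+18 mod 26 — an affine cipher.
Undoing it on ybqdstt: y(24)→11·(24−18)≡14=o; b(1)→11·(1−18)≡21=v; q(16)→11·(16−18)≡4=e; d(3)→11·(3−18)≡17=r; s(18)→11·(18−18)≡0=a; t(19)→11·(19−18)≡11=l; t(19)→11·(19−18)≡11=l (all mod 26).

overall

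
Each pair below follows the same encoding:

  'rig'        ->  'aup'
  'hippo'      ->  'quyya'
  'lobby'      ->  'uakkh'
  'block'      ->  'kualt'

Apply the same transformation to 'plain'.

yumuw

The shift depends on letter class: consonant r→a is +9, but vowel i→u is +12. The rule splits by letter class: vowels +12, consonants +9.
Applying it to plain: p(cons)+9=y, l(cons)+9=u, a(vowel)+12=m, i(vowel)+12=u, n(cons)+9=w.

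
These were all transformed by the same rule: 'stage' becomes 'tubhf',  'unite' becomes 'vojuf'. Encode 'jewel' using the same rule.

kfxfm

It's a constant shift of +1 (ROT1).
For jewel: j+1=k, e+1=f, w+1=x, e+1=f, l+1=m.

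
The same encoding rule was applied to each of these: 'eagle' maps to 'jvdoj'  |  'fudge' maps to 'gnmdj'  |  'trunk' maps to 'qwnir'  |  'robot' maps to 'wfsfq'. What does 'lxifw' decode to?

e(4)→j(9) and a(0)→v(21) fit y≡23x+21 (mod 26); the inverse of 23 mod 26 is 17. Each letter's alphabet position (a=0..z=25) is mapped through 23·x+21 mod 26 — an affine cipher.
Undoing it on lxifw: l(11)→17·(11−21)≡12=m; x(23)→17·(23−21)≡8=i; i(8)→17·(8−21)≡13=n; f(5)→17·(5−21)≡14=o; w(22)→17·(22−21)≡17=r (all mod 26).

minor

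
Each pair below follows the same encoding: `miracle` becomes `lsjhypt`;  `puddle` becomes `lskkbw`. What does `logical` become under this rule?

shjpnvs

The output letters match the input read backwards, each shifted +7: miracle reversed is elcarim. The word is reversed, then every letter is shifted forward by 7.
On logical: reverse → lacigol; then shift: l+7=s, a+7=h, c+7=j, i+7=p, g+7=n, o+7=v, l+7=s.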